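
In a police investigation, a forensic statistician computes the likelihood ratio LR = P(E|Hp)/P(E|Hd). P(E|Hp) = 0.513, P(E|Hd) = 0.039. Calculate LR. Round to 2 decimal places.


Likelihood ratio calculation:
LR = P(E|Hp) / P(E|Hd)
LR = 0.513 / 0.039
LR = 13.15

13.15


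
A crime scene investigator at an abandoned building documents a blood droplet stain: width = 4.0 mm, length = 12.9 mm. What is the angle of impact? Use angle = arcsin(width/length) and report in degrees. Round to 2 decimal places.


Blood spatter impact angle calculation:
width / length = 4.0 / 12.9 = 0.310078
angle = arcsin(0.310078)
angle = 18.06 degrees

18.06


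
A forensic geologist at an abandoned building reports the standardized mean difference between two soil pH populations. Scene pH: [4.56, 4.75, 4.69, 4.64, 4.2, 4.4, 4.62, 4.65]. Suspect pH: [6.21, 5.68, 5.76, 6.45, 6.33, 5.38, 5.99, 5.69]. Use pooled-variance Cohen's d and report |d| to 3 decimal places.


Pooled-variance Cohen's d for soil pH comparison:
Scene mean = 36.51 / 8 = 4.56375
Suspect mean = 47.49 / 8 = 5.93625
Scene sample variance s_s^2 = 0.032312
Suspect sample variance s_c^2 = 0.137655
Pooled variance = ((n_s-1)*s_s^2 + (n_c-1)*s_c^2) / (n_s + n_c - 2) = 0.084984
Pooled SD = sqrt(0.084984) = 0.29152
Mean difference = -1.3725
|d| = |-1.3725| / 0.29152 = 4.708

4.708


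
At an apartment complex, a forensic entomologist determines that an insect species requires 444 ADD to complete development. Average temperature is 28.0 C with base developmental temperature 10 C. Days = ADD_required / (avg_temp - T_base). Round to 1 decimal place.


Insect development time:
Effective temperature = avg_temp - T_base = 28.0 - 10 = 18.0 C
Days = ADD / effective_temp = 444 / 18.0 = 24.7 days

24.7


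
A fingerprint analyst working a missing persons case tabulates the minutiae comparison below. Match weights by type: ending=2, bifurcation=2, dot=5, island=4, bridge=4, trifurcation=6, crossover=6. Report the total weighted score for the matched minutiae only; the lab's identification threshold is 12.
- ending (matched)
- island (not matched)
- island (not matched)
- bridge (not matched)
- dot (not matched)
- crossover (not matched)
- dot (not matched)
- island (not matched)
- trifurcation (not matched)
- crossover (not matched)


Weighted minutiae match score:
  ending: matched, +2 (running total 2)
  island: not matched, +0
  island: not matched, +0
  bridge: not matched, +0
  dot: not matched, +0
  crossover: not matched, +0
  dot: not matched, +0
  island: not matched, +0
  trifurcation: not matched, +0
  crossover: not matched, +0
Total score = 2
Threshold = 12; verdict = inconclusive

2


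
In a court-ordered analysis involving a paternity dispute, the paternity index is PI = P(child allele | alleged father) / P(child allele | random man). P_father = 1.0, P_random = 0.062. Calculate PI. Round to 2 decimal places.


Paternity Index calculation:
PI = P(allele|father) / P(allele|random)
PI = 1.0 / 0.062
PI = 16.13

16.13


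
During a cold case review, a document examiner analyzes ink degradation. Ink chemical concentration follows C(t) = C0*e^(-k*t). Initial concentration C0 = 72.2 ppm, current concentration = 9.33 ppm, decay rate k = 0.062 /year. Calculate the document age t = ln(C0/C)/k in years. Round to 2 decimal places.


Document age estimation:
C0/C = 72.2 / 9.33 = 7.738478
ln(C0/C) = 2.046205
t = 2.046205 / 0.062 = 33.00 years

33.00


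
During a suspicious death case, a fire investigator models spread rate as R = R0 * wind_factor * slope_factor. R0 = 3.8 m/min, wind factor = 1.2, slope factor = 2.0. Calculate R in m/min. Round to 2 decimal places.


Fire spread rate calculation:
R = R0 * wind_factor * slope_factor
= 3.8 * 1.2 * 2.0
= 4.56 * 2.0
= 9.12 m/min

9.12


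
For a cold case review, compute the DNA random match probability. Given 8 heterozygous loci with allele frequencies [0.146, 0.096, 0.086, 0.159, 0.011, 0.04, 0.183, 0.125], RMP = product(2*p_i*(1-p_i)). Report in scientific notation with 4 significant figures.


Computing RMP for 8 loci:
Locus 1: 2 * 0.146 * 0.854 = 0.249368
Locus 2: 2 * 0.096 * 0.904 = 0.173568
Locus 3: 2 * 0.086 * 0.914 = 0.157208
Locus 4: 2 * 0.159 * 0.841 = 0.267438
Locus 5: 2 * 0.011 * 0.989 = 0.021758
Locus 6: 2 * 0.04 * 0.96 = 0.0768
Locus 7: 2 * 0.183 * 0.817 = 0.299022
Locus 8: 2 * 0.125 * 0.875 = 0.21875
RMP = 1.989e-07

1.989e-07


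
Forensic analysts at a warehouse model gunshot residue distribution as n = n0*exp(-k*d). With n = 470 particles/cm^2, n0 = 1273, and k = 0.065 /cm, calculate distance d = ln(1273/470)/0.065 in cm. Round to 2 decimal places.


GSR distance calculation:
n0/n = 1273 / 470 = 2.708511
ln(n0/n) = 0.996399
d = 0.996399 / 0.065 = 15.33 cm

15.33


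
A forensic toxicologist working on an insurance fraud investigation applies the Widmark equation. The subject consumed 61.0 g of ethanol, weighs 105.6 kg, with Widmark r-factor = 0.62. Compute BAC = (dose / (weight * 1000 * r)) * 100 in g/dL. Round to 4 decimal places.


Applying the Widmark formula:
BAC = (dose_g / (body_wt * 1000 * r)) * 100
Denominator = 105.6 * 1000 * 0.62 = 65472
BAC = (61.0 / 65472) * 100
BAC = 0.0932 g/dL

0.0932


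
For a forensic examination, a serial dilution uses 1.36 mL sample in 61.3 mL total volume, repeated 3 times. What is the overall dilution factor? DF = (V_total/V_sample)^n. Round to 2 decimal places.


Dilution factor calculation:
Single dilution = V_total / V_sample = 61.3 / 1.36 ≈ 45.073529
Number of dilutions = 3
Total DF = (61.3 / 1.36)^3 (full precision, rounded at the end) = 91572.42

91572.42


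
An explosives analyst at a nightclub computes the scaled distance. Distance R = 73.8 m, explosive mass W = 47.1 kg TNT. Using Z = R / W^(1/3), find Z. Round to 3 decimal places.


Scaled distance calculation:
W^(1/3) = 47.1^(1/3) = 3.611384
Z = R / W^(1/3) = 73.8 / 3.611384
Z = 20.435 m/kg^(1/3)

20.435


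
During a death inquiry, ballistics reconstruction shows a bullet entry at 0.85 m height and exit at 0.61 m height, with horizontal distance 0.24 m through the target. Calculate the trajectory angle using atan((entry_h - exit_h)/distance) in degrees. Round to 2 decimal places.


Bullet trajectory angle:
Height difference = 0.85 - 0.61 = 0.24 m
angle = atan(0.24 / 0.24)
angle = atan(1)
angle = 45.00 degrees

45.00


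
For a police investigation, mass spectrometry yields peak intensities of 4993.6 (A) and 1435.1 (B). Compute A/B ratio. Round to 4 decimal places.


Spectral peak ratio:
Peak A = 4993.6 counts
Peak B = 1435.1 counts
Ratio = 4993.6 / 1435.1 = 3.4796

3.4796


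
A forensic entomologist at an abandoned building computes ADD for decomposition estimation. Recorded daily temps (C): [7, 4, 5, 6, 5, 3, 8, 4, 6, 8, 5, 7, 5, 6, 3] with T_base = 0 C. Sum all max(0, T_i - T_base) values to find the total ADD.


Computing ADD day by day:
Day 1: max(0, 7 - 0) = 7
Day 2: max(0, 4 - 0) = 4
Day 3: max(0, 5 - 0) = 5
Day 4: max(0, 6 - 0) = 6
Day 5: max(0, 5 - 0) = 5
Day 6: max(0, 3 - 0) = 3
Day 7: max(0, 8 - 0) = 8
Day 8: max(0, 4 - 0) = 4
Day 9: max(0, 6 - 0) = 6
Day 10: max(0, 8 - 0) = 8
Day 11: max(0, 5 - 0) = 5
Day 12: max(0, 7 - 0) = 7
Day 13: max(0, 5 - 0) = 5
Day 14: max(0, 6 - 0) = 6
Day 15: max(0, 3 - 0) = 3
Total ADD = 82

82


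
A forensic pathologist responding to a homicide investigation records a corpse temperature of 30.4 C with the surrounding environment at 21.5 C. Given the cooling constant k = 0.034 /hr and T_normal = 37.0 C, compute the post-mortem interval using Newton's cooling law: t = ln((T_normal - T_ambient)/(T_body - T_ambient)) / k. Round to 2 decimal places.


Using Newton's law of cooling:
t = ln((T_normal - T_ambient) / (T_body - T_ambient)) / k
T_normal - T_ambient = 15.5
T_body - T_ambient = 8.9
Ratio = 1.741573
ln(ratio) = 0.554789
t = 0.554789 / 0.034 = 16.32 hours

16.32


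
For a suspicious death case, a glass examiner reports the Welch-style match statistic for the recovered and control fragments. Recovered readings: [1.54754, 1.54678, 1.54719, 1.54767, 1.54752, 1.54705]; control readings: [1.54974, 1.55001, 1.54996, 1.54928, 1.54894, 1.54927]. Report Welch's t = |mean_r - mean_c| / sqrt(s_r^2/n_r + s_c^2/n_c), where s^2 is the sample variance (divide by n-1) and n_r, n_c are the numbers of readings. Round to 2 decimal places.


Welch's t-criterion for glass RI comparison:
Recovered mean = sum / n_r = 9.28375 / 6 = 1.5472917
Control mean = sum / n_c = 9.2972 / 6 = 1.5495333
Recovered sample variance s_r^2 = 1.17497e-07
Control sample variance s_c^2 = 1.87507e-07
Welch SE (unpooled) = sqrt(s_r^2/n_r + s_c^2/n_c) = sqrt(1.95828e-08 + 3.12511e-08) = sqrt(5.08339e-08) = 0.000225464
|mean_r - mean_c| = 0.00224167
t = 0.00224167 / 0.000225464 = 9.94

9.94


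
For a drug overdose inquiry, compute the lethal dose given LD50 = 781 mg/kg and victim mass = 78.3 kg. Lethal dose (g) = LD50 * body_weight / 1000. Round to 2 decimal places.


Lethal dose calculation:
Lethal dose = LD50 * body_weight / 1000
= 781 * 78.3 / 1000
= 61152.3 / 1000
= 61.15 g

61.15


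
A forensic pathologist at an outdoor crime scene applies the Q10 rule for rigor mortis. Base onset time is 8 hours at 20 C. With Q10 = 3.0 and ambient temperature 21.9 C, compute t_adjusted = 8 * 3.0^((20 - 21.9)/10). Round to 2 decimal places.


Rigor mortis time adjustment:
Exponent = (T_ref - T_actual) / 10 = (20 - 21.9) / 10 = -0.19
Q10 factor = 3.0^-0.19 = 0.81161
t_adjusted = 8 * 0.81161 = 6.49 hours

6.49


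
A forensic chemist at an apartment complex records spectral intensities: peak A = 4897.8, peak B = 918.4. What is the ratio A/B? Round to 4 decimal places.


Spectral peak ratio:
Peak A = 4897.8 counts
Peak B = 918.4 counts
Ratio = 4897.8 / 918.4 = 5.3330

5.3330


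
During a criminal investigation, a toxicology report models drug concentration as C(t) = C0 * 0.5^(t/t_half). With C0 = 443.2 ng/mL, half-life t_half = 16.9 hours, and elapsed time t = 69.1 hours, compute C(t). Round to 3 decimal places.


Drug concentration decay:
Number of half-lives = t / t_half = 69.1 / 16.9 = 4.088757
Decay factor = 0.5^4.088757 = 0.05877079
C(t) = 443.2 * 0.05877079 = 26.047 ng/mL

26.047


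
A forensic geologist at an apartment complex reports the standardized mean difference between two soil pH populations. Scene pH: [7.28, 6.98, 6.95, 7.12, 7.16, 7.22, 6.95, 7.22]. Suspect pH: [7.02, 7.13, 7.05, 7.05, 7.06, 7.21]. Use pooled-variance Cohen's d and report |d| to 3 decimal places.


Pooled-variance Cohen's d for soil pH comparison:
Scene mean = 56.88 / 8 = 7.11
Suspect mean = 42.52 / 6 = 7.086667
Scene sample variance s_s^2 = 0.017686
Suspect sample variance s_c^2 = 0.004987
Pooled variance = ((n_s-1)*s_s^2 + (n_c-1)*s_c^2) / (n_s + n_c - 2) = 0.012394
Pooled SD = sqrt(0.012394) = 0.111328
Mean difference = 0.023333
|d| = |0.023333| / 0.111328 = 0.210

0.210


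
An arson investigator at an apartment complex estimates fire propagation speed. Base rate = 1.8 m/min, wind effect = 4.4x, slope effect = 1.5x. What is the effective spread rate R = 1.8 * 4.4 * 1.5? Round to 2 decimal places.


Fire spread rate calculation:
R = R0 * wind_factor * slope_factor
= 1.8 * 4.4 * 1.5
= 7.92 * 1.5
= 11.88 m/min

11.88


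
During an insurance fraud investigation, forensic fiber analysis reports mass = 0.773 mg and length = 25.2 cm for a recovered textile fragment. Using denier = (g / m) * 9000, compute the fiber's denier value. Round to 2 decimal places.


Denier calculation:
Mass in grams = 0.773 mg / 1000 = 0.000773 g
Length in meters = 25.2 cm / 100 = 0.252 m
Linear density = mass / length = 0.000773 / 0.252 = 0.00306746 g/m
Denier = (g/m) * 9000 = 0.00306746 * 9000 = 27.61

27.61


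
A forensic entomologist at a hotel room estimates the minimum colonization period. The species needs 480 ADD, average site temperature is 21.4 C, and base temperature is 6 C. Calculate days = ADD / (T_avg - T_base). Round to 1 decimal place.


Insect development time:
Effective temperature = avg_temp - T_base = 21.4 - 6 = 15.4 C
Days = ADD / effective_temp = 480 / 15.4 = 31.2 days

31.2


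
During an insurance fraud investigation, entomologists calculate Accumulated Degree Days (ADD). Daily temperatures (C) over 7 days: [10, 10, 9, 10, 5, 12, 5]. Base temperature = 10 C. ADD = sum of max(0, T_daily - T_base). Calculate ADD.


Computing ADD day by day:
Day 1: max(0, 10 - 10) = 0
Day 2: max(0, 10 - 10) = 0
Day 3: max(0, 9 - 10) = 0
Day 4: max(0, 10 - 10) = 0
Day 5: max(0, 5 - 10) = 0
Day 6: max(0, 12 - 10) = 2
Day 7: max(0, 5 - 10) = 0
Total ADD = 2

2


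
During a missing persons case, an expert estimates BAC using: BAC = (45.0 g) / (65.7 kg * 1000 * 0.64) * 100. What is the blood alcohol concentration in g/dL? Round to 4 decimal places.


Applying the Widmark formula:
BAC = (dose_g / (body_wt * 1000 * r)) * 100
Denominator = 65.7 * 1000 * 0.64 = 42048
BAC = (45.0 / 42048) * 100
BAC = 0.1070 g/dL

0.1070


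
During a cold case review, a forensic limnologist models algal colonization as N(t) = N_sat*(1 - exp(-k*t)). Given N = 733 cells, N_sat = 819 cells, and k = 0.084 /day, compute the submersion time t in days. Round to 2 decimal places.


PMSI from diatom colonization curve:
N / N_sat = 733 / 819 = 0.894994
1 - N/N_sat = 0.105006
ln(1 - N/N_sat) = -2.253738
t = -ln(1 - N/N_sat) / k = -(-2.253738) / 0.084 = 26.83 days

26.83


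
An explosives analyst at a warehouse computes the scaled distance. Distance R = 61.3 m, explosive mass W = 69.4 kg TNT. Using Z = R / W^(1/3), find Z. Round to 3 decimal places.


Scaled distance calculation:
W^(1/3) = 69.4^(1/3) = 4.109476
Z = R / W^(1/3) = 61.3 / 4.109476
Z = 14.917 m/kg^(1/3)

14.917


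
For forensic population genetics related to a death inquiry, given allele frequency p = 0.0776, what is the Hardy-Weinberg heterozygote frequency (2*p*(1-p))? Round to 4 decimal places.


Hardy-Weinberg heterozygote frequency:
q = 1 - p = 1 - 0.0776 = 0.9224
2pq = 2 * 0.0776 * 0.9224 = 0.1432

0.1432


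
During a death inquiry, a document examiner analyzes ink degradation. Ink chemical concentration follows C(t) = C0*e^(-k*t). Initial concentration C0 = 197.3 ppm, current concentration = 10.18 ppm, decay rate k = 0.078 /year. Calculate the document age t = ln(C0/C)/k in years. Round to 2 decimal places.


Document age estimation:
C0/C = 197.3 / 10.18 = 19.381139
ln(C0/C) = 2.9643
t = 2.9643 / 0.078 = 38.00 years

38.00


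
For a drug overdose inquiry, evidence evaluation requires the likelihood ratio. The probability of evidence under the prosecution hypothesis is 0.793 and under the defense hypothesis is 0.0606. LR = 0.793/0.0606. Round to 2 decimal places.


Likelihood ratio calculation:
LR = P(E|Hp) / P(E|Hd)
LR = 0.793 / 0.0606
LR = 13.09

13.09


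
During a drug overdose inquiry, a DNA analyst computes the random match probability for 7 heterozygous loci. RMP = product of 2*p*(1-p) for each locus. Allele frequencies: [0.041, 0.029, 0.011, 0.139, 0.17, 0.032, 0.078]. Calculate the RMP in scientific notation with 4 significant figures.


Computing RMP for 7 loci:
Locus 1: 2 * 0.041 * 0.959 = 0.078638
Locus 2: 2 * 0.029 * 0.971 = 0.056318
Locus 3: 2 * 0.011 * 0.989 = 0.021758
Locus 4: 2 * 0.139 * 0.861 = 0.239358
Locus 5: 2 * 0.17 * 0.83 = 0.2822
Locus 6: 2 * 0.032 * 0.968 = 0.061952
Locus 7: 2 * 0.078 * 0.922 = 0.143832
RMP = 5.800e-08

5.800e-08


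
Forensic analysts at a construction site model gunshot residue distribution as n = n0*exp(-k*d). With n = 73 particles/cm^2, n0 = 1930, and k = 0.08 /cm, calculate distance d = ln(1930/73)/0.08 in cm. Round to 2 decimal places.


GSR distance calculation:
n0/n = 1930 / 73 = 26.438356
ln(n0/n) = 3.274816
d = 3.274816 / 0.08 = 40.94 cm

40.94


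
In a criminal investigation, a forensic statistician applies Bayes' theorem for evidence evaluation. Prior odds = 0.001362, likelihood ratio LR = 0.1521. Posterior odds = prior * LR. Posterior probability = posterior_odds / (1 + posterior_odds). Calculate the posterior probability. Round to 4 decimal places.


Bayesian evidence evaluation:
Posterior odds = prior_odds * LR = 0.001362 * 0.1521 = 0.0002071602
Posterior probability = posterior_odds / (1 + posterior_odds)
= 0.0002071602 / (1 + 0.0002071602)
= 0.0002071602 / 1.0002071602
= 0.0002

0.0002


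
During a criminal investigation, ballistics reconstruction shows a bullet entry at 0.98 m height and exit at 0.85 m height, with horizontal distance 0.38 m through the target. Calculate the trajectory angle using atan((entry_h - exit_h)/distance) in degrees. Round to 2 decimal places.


Bullet trajectory angle:
Height difference = 0.98 - 0.85 = 0.13 m
angle = atan(0.13 / 0.38)
angle = atan(0.342105)
angle = 18.89 degrees

18.89


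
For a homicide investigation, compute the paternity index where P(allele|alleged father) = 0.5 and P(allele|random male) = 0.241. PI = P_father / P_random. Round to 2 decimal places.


Paternity Index calculation:
PI = P(allele|father) / P(allele|random)
PI = 0.5 / 0.241
PI = 2.07

2.07


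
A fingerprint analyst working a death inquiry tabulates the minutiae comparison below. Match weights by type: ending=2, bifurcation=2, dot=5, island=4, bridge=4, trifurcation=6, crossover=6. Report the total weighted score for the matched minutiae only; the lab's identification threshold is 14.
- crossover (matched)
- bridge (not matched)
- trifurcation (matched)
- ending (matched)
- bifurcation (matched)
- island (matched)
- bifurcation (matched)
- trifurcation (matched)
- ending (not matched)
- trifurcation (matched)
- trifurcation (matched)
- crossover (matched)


Weighted minutiae match score:
  crossover: matched, +6 (running total 6)
  bridge: not matched, +0
  trifurcation: matched, +6 (running total 12)
  ending: matched, +2 (running total 14)
  bifurcation: matched, +2 (running total 16)
  island: matched, +4 (running total 20)
  bifurcation: matched, +2 (running total 22)
  trifurcation: matched, +6 (running total 28)
  ending: not matched, +0
  trifurcation: matched, +6 (running total 34)
  trifurcation: matched, +6 (running total 40)
  crossover: matched, +6 (running total 46)
Total score = 46
Threshold = 14; verdict = identification

46


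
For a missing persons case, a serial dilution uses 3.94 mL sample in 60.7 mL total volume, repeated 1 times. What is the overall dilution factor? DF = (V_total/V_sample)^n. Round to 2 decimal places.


Dilution factor calculation:
Single dilution = V_total / V_sample = 60.7 / 3.94 ≈ 15.406091
Number of dilutions = 1
Total DF = (60.7 / 3.94)^1 (full precision, rounded at the end) = 15.41

15.41


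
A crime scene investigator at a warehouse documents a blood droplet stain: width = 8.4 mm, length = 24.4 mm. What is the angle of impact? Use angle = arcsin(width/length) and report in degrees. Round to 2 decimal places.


Blood spatter impact angle calculation:
width / length = 8.4 / 24.4 = 0.344262
angle = arcsin(0.344262)
angle = 20.14 degrees

20.14


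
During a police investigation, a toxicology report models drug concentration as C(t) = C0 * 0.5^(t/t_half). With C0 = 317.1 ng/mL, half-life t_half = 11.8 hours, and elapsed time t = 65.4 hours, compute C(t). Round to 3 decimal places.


Drug concentration decay:
Number of half-lives = t / t_half = 65.4 / 11.8 = 5.542373
Decay factor = 0.5^5.542373 = 0.02145752
C(t) = 317.1 * 0.02145752 = 6.804 ng/mL

6.804


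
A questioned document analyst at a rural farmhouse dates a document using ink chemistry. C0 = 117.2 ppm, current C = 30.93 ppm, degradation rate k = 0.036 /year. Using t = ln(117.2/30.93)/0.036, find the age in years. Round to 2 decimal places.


Document age estimation:
C0/C = 117.2 / 30.93 = 3.789201
ln(C0/C) = 1.332155
t = 1.332155 / 0.036 = 37.00 years

37.00


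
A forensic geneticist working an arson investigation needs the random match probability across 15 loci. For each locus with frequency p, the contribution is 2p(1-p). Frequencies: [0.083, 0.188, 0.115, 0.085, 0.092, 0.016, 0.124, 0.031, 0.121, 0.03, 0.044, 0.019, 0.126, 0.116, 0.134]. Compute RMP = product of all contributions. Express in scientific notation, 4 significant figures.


Computing RMP for 15 loci:
Locus 1: 2 * 0.083 * 0.917 = 0.152222
Locus 2: 2 * 0.188 * 0.812 = 0.305312
Locus 3: 2 * 0.115 * 0.885 = 0.20355
Locus 4: 2 * 0.085 * 0.915 = 0.15555
Locus 5: 2 * 0.092 * 0.908 = 0.167072
Locus 6: 2 * 0.016 * 0.984 = 0.031488
Locus 7: 2 * 0.124 * 0.876 = 0.217248
Locus 8: 2 * 0.031 * 0.969 = 0.060078
Locus 9: 2 * 0.121 * 0.879 = 0.212718
Locus 10: 2 * 0.03 * 0.97 = 0.0582
Locus 11: 2 * 0.044 * 0.956 = 0.084128
Locus 12: 2 * 0.019 * 0.981 = 0.037278
Locus 13: 2 * 0.126 * 0.874 = 0.220248
Locus 14: 2 * 0.116 * 0.884 = 0.205088
Locus 15: 2 * 0.134 * 0.866 = 0.232088
RMP = 4.113e-14

4.113e-14


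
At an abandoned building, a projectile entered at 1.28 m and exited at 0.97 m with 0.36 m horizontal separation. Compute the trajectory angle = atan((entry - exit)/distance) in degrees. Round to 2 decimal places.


Bullet trajectory angle:
Height difference = 1.28 - 0.97 = 0.31 m
angle = atan(0.31 / 0.36)
angle = atan(0.861111)
angle = 40.73 degrees

40.73


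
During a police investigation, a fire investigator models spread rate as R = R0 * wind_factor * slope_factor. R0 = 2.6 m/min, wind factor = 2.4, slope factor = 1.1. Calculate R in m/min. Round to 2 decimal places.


Fire spread rate calculation:
R = R0 * wind_factor * slope_factor
= 2.6 * 2.4 * 1.1
= 6.24 * 1.1
= 6.86 m/min

6.86


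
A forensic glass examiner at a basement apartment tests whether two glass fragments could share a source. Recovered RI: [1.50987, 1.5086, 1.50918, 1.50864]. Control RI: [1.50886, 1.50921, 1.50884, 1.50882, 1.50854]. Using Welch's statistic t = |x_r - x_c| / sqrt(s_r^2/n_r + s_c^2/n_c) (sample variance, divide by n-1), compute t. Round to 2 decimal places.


Welch's t-criterion for glass RI comparison:
Recovered mean = sum / n_r = 6.03629 / 4 = 1.5090725
Control mean = sum / n_c = 7.54427 / 5 = 1.508854
Recovered sample variance s_r^2 = 3.52625e-07
Control sample variance s_c^2 = 5.668e-08
Welch SE (unpooled) = sqrt(s_r^2/n_r + s_c^2/n_c) = sqrt(8.81563e-08 + 1.1336e-08) = sqrt(9.94923e-08) = 0.000315424
|mean_r - mean_c| = 0.0002185
t = 0.0002185 / 0.000315424 = 0.69

0.69


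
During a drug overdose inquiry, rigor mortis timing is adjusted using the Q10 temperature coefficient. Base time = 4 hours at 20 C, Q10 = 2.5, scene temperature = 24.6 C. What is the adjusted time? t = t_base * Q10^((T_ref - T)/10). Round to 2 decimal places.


Rigor mortis time adjustment:
Exponent = (T_ref - T_actual) / 10 = (20 - 24.6) / 10 = -0.46
Q10 factor = 2.5^-0.46 = 0.65607
t_adjusted = 4 * 0.65607 = 2.62 hours

2.62


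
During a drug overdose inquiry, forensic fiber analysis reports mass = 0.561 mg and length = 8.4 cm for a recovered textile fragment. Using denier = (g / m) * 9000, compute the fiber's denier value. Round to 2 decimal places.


Denier calculation:
Mass in grams = 0.561 mg / 1000 = 0.000561 g
Length in meters = 8.4 cm / 100 = 0.084 m
Linear density = mass / length = 0.000561 / 0.084 = 0.00667857 g/m
Denier = (g/m) * 9000 = 0.00667857 * 9000 = 60.11

60.11


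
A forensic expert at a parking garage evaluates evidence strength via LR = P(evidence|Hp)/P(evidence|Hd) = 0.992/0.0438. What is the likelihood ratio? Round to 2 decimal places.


Likelihood ratio calculation:
LR = P(E|Hp) / P(E|Hd)
LR = 0.992 / 0.0438
LR = 22.65

22.65


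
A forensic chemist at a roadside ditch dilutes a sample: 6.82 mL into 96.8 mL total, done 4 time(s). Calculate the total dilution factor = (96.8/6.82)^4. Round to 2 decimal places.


Dilution factor calculation:
Single dilution = V_total / V_sample = 96.8 / 6.82 ≈ 14.193548
Number of dilutions = 4
Total DF = (96.8 / 6.82)^4 (full precision, rounded at the end) = 40584.85

40584.85


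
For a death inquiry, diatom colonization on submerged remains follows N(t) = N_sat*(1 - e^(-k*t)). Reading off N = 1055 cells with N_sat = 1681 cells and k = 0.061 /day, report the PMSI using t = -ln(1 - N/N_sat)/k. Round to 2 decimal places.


PMSI from diatom colonization curve:
N / N_sat = 1055 / 1681 = 0.627603
1 - N/N_sat = 0.372397
ln(1 - N/N_sat) = -0.987795
t = -ln(1 - N/N_sat) / k = -(-0.987795) / 0.061 = 16.19 days

16.19


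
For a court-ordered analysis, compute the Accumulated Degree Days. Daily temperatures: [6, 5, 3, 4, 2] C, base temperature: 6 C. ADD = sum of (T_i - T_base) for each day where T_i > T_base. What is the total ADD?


Computing ADD day by day:
Day 1: max(0, 6 - 6) = 0
Day 2: max(0, 5 - 6) = 0
Day 3: max(0, 3 - 6) = 0
Day 4: max(0, 4 - 6) = 0
Day 5: max(0, 2 - 6) = 0
Total ADD = 0

0


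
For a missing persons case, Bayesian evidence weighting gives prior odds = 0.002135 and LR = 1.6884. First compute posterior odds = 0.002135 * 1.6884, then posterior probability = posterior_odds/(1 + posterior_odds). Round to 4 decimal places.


Bayesian evidence evaluation:
Posterior odds = prior_odds * LR = 0.002135 * 1.6884 = 0.003604734
Posterior probability = posterior_odds / (1 + posterior_odds)
= 0.003604734 / (1 + 0.003604734)
= 0.003604734 / 1.003604734
= 0.0036

0.0036


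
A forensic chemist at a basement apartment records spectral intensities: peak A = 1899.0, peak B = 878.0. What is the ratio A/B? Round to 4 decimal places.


Spectral peak ratio:
Peak A = 1899.0 counts
Peak B = 878.0 counts
Ratio = 1899.0 / 878.0 = 2.1629

2.1629


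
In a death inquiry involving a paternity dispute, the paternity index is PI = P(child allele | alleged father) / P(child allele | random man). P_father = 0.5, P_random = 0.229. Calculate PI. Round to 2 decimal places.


Paternity Index calculation:
PI = P(allele|father) / P(allele|random)
PI = 0.5 / 0.229
PI = 2.18

2.18


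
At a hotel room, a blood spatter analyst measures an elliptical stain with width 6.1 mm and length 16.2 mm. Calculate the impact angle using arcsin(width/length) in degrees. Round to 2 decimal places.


Blood spatter impact angle calculation:
width / length = 6.1 / 16.2 = 0.376543
angle = arcsin(0.376543)
angle = 22.12 degrees

22.12


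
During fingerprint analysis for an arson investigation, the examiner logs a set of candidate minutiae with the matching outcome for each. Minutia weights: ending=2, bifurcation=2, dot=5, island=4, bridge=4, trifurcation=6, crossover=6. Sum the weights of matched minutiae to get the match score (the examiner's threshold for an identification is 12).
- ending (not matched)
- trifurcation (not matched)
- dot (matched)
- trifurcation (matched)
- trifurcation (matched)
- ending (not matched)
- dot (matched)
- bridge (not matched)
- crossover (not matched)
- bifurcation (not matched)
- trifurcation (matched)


Weighted minutiae match score:
  ending: not matched, +0
  trifurcation: not matched, +0
  dot: matched, +5 (running total 5)
  trifurcation: matched, +6 (running total 11)
  trifurcation: matched, +6 (running total 17)
  ending: not matched, +0
  dot: matched, +5 (running total 22)
  bridge: not matched, +0
  crossover: not matched, +0
  bifurcation: not matched, +0
  trifurcation: matched, +6 (running total 28)
Total score = 28
Threshold = 12; verdict = identification

28


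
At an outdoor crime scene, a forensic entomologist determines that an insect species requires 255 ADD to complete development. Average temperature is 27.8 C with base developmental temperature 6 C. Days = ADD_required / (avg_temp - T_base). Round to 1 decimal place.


Insect development time:
Effective temperature = avg_temp - T_base = 27.8 - 6 = 21.8 C
Days = ADD / effective_temp = 255 / 21.8 = 11.7 days

11.7


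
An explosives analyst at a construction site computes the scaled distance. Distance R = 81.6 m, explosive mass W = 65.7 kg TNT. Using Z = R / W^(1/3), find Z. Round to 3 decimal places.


Scaled distance calculation:
W^(1/3) = 65.7^(1/3) = 4.035108
Z = R / W^(1/3) = 81.6 / 4.035108
Z = 20.223 m/kg^(1/3)

20.223


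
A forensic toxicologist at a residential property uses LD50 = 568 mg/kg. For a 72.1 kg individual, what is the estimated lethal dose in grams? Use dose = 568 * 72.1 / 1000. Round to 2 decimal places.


Lethal dose calculation:
Lethal dose = LD50 * body_weight / 1000
= 568 * 72.1 / 1000
= 40952.8 / 1000
= 40.95 g

40.95


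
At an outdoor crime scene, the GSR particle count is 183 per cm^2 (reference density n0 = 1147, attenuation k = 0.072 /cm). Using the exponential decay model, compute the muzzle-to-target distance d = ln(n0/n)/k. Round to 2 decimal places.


GSR distance calculation:
n0/n = 1147 / 183 = 6.26776
ln(n0/n) = 1.835419
d = 1.835419 / 0.072 = 25.49 cm

25.49


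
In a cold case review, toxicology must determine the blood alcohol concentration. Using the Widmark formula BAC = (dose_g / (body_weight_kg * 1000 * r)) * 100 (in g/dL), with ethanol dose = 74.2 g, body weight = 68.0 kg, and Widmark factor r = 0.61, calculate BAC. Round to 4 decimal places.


Applying the Widmark formula:
BAC = (dose_g / (body_wt * 1000 * r)) * 100
Denominator = 68.0 * 1000 * 0.61 = 41480
BAC = (74.2 / 41480) * 100
BAC = 0.1789 g/dL

0.1789


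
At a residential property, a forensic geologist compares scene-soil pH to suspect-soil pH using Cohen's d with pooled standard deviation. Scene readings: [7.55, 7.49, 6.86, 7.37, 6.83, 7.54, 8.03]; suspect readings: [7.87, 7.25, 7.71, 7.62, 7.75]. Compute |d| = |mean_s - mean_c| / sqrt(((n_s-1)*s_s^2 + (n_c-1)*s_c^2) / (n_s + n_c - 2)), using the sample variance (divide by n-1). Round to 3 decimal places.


Pooled-variance Cohen's d for soil pH comparison:
Scene mean = 51.67 / 7 = 7.381429
Suspect mean = 38.2 / 5 = 7.64
Scene sample variance s_s^2 = 0.177014
Suspect sample variance s_c^2 = 0.0556
Pooled variance = ((n_s-1)*s_s^2 + (n_c-1)*s_c^2) / (n_s + n_c - 2) = 0.128449
Pooled SD = sqrt(0.128449) = 0.358398
Mean difference = -0.258571
|d| = |-0.258571| / 0.358398 = 0.721

0.721


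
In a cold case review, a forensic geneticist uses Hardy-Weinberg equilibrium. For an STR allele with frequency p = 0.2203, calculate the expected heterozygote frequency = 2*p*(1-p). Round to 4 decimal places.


Hardy-Weinberg heterozygote frequency:
q = 1 - p = 1 - 0.2203 = 0.7797
2pq = 2 * 0.2203 * 0.7797 = 0.3435

0.3435


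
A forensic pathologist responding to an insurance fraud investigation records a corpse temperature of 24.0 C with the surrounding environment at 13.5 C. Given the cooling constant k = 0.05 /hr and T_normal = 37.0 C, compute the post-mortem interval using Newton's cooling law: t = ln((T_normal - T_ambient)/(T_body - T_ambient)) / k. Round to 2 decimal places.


Using Newton's law of cooling:
t = ln((T_normal - T_ambient) / (T_body - T_ambient)) / k
T_normal - T_ambient = 23.5
T_body - T_ambient = 10.5
Ratio = 2.238095
ln(ratio) = 0.805625
t = 0.805625 / 0.05 = 16.11 hours

16.11


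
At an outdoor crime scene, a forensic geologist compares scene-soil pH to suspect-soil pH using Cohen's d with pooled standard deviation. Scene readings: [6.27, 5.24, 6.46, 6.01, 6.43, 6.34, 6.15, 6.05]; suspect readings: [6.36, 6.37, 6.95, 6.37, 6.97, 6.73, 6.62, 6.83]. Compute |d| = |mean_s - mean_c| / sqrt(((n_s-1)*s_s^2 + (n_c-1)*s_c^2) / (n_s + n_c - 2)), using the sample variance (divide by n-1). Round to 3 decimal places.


Pooled-variance Cohen's d for soil pH comparison:
Scene mean = 48.95 / 8 = 6.11875
Suspect mean = 53.2 / 8 = 6.65
Scene sample variance s_s^2 = 0.153555
Suspect sample variance s_c^2 = 0.067571
Pooled variance = ((n_s-1)*s_s^2 + (n_c-1)*s_c^2) / (n_s + n_c - 2) = 0.110563
Pooled SD = sqrt(0.110563) = 0.33251
Mean difference = -0.53125
|d| = |-0.53125| / 0.33251 = 1.598

1.598


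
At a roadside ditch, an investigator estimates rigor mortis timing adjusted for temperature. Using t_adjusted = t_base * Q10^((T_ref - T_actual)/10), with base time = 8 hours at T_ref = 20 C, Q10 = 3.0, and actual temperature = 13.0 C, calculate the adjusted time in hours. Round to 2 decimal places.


Rigor mortis time adjustment:
Exponent = (T_ref - T_actual) / 10 = (20 - 13.0) / 10 = 0.7
Q10 factor = 3.0^0.7 = 2.15767
t_adjusted = 8 * 2.15767 = 17.26 hours

17.26


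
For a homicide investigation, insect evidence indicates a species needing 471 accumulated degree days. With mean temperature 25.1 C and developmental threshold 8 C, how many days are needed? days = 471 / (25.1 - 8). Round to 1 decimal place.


Insect development time:
Effective temperature = avg_temp - T_base = 25.1 - 8 = 17.1 C
Days = ADD / effective_temp = 471 / 17.1 = 27.5 days

27.5


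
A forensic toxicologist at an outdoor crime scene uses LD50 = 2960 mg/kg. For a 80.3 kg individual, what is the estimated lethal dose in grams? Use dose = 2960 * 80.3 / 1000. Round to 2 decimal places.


Lethal dose calculation:
Lethal dose = LD50 * body_weight / 1000
= 2960 * 80.3 / 1000
= 237688 / 1000
= 237.69 g

237.69


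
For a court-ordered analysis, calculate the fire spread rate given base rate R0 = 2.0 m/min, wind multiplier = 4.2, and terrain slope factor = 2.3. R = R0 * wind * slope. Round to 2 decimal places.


Fire spread rate calculation:
R = R0 * wind_factor * slope_factor
= 2.0 * 4.2 * 2.3
= 8.4 * 2.3
= 19.32 m/min

19.32


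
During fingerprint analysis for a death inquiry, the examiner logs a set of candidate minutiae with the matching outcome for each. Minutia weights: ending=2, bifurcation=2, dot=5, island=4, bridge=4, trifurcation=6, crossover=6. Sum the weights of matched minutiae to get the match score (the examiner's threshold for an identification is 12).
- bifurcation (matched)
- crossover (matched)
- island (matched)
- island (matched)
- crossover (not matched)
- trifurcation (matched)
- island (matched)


Weighted minutiae match score:
  bifurcation: matched, +2 (running total 2)
  crossover: matched, +6 (running total 8)
  island: matched, +4 (running total 12)
  island: matched, +4 (running total 16)
  crossover: not matched, +0
  trifurcation: matched, +6 (running total 22)
  island: matched, +4 (running total 26)
Total score = 26
Threshold = 12; verdict = identification

26


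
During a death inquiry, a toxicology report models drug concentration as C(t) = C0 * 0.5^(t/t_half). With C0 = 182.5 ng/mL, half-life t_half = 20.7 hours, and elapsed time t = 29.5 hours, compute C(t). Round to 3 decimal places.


Drug concentration decay:
Number of half-lives = t / t_half = 29.5 / 20.7 = 1.425121
Decay factor = 0.5^1.425121 = 0.37238813
C(t) = 182.5 * 0.37238813 = 67.961 ng/mL

67.961


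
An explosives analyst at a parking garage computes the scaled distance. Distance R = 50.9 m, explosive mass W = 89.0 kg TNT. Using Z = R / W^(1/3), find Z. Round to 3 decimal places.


Scaled distance calculation:
W^(1/3) = 89.0^(1/3) = 4.464745
Z = R / W^(1/3) = 50.9 / 4.464745
Z = 11.400 m/kg^(1/3)

11.400


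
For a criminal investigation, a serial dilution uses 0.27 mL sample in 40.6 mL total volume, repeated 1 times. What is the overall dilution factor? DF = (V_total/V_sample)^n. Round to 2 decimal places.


Dilution factor calculation:
Single dilution = V_total / V_sample = 40.6 / 0.27 ≈ 150.37037
Number of dilutions = 1
Total DF = (40.6 / 0.27)^1 (full precision, rounded at the end) = 150.37

150.37


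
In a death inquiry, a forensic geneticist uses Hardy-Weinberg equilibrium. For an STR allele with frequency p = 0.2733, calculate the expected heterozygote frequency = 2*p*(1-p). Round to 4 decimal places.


Hardy-Weinberg heterozygote frequency:
q = 1 - p = 1 - 0.2733 = 0.7267
2pq = 2 * 0.2733 * 0.7267 = 0.3972

0.3972


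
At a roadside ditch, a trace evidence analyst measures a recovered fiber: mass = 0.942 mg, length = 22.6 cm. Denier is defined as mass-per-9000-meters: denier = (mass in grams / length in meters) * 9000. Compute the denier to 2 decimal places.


Denier calculation:
Mass in grams = 0.942 mg / 1000 = 0.000942 g
Length in meters = 22.6 cm / 100 = 0.226 m
Linear density = mass / length = 0.000942 / 0.226 = 0.00416814 g/m
Denier = (g/m) * 9000 = 0.00416814 * 9000 = 37.51

37.51


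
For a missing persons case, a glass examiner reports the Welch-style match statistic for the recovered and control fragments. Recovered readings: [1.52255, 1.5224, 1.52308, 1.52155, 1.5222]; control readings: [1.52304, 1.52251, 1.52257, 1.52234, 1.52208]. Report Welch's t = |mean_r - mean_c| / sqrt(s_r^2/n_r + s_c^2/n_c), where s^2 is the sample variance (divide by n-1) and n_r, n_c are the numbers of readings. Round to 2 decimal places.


Welch's t-criterion for glass RI comparison:
Recovered mean = sum / n_r = 7.61178 / 5 = 1.522356
Control mean = sum / n_c = 7.61254 / 5 = 1.522508
Recovered sample variance s_r^2 = 3.0943e-07
Control sample variance s_c^2 = 1.2457e-07
Welch SE (unpooled) = sqrt(s_r^2/n_r + s_c^2/n_c) = sqrt(6.1886e-08 + 2.4914e-08) = sqrt(8.68e-08) = 0.000294618
|mean_r - mean_c| = 0.000152
t = 0.000152 / 0.000294618 = 0.52

0.52


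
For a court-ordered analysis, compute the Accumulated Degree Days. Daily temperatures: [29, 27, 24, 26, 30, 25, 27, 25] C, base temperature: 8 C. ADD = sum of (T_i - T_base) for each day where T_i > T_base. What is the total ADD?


Computing ADD day by day:
Day 1: max(0, 29 - 8) = 21
Day 2: max(0, 27 - 8) = 19
Day 3: max(0, 24 - 8) = 16
Day 4: max(0, 26 - 8) = 18
Day 5: max(0, 30 - 8) = 22
Day 6: max(0, 25 - 8) = 17
Day 7: max(0, 27 - 8) = 19
Day 8: max(0, 25 - 8) = 17
Total ADD = 149

149


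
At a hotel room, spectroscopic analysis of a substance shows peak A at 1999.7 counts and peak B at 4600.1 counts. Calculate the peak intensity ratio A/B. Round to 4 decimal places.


Spectral peak ratio:
Peak A = 1999.7 counts
Peak B = 4600.1 counts
Ratio = 1999.7 / 4600.1 = 0.4347

0.4347


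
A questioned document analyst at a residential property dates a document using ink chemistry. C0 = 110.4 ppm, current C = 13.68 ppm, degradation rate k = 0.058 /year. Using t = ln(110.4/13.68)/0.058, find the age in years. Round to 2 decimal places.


Document age estimation:
C0/C = 110.4 / 13.68 = 8.070175
ln(C0/C) = 2.088175
t = 2.088175 / 0.058 = 36.00 years

36.00


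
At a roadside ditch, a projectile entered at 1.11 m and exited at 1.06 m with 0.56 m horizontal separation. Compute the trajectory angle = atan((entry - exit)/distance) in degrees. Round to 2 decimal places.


Bullet trajectory angle:
Height difference = 1.11 - 1.06 = 0.05 m
angle = atan(0.05 / 0.56)
angle = atan(0.089286)
angle = 5.10 degrees

5.10


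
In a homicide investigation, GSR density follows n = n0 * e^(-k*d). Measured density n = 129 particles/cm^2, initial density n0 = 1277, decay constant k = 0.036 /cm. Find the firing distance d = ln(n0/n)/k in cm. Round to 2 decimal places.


GSR distance calculation:
n0/n = 1277 / 129 = 9.899225
ln(n0/n) = 2.292456
d = 2.292456 / 0.036 = 63.68 cm

63.68


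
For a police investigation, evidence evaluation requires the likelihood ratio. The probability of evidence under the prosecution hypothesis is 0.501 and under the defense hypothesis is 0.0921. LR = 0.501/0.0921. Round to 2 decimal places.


Likelihood ratio calculation:
LR = P(E|Hp) / P(E|Hd)
LR = 0.501 / 0.0921
LR = 5.44

5.44


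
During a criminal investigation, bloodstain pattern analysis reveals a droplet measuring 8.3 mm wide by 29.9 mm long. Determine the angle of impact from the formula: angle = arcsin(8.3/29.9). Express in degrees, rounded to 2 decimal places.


Blood spatter impact angle calculation:
width / length = 8.3 / 29.9 = 0.277592
angle = arcsin(0.277592)
angle = 16.12 degrees

16.12


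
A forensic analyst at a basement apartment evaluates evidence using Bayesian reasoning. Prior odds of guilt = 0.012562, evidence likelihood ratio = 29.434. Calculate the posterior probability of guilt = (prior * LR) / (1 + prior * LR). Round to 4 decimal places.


Bayesian evidence evaluation:
Posterior odds = prior_odds * LR = 0.012562 * 29.434 = 0.3697499
Posterior probability = posterior_odds / (1 + posterior_odds)
= 0.3697499 / (1 + 0.3697499)
= 0.3697499 / 1.3697499
= 0.2699

0.2699
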